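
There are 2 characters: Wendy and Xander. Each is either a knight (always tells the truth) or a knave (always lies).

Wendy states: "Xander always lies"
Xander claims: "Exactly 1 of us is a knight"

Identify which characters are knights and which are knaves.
Wendy is a knave.
Xander is a knight.

Verification:
- Wendy (knave) says "Xander always lies" - this is FALSE (a lie) because Xander is a knight.
- Xander (knight) says "Exactly 1 of us is a knight" - this is TRUE because there are 1 knights.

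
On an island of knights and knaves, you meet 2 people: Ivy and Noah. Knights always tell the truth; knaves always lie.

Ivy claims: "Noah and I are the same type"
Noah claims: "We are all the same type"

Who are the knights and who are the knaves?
Ivy is a knight.
Noah is a knight.

Verification:
- Ivy (knight) says "Noah and I are the same type" - this is TRUE because Ivy is a knight and Noah is a knight.
- Noah (knight) says "We are all the same type" - this is TRUE because Ivy and Noah are knights.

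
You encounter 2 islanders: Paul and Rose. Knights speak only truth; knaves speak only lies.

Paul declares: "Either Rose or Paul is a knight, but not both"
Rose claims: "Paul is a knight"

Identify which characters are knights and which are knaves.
Paul is a knave.
Rose is a knave.

Verification:
- Paul (knave) says "Either Rose or Paul is a knight, but not both" - this is FALSE (a lie) because Rose is a knave and Paul is a knave.
- Rose (knave) says "Paul is a knight" - this is FALSE (a lie) because Paul is a knave.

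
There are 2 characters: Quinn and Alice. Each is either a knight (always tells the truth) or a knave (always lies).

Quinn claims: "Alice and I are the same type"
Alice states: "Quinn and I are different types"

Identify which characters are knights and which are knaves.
Quinn is a knave.
Alice is a knight.

Verification:
- Quinn (knave) says "Alice and I are the same type" - this is FALSE (a lie) because Quinn is a knave and Alice is a knight.
- Alice (knight) says "Quinn and I are different types" - this is TRUE because Alice is a knight and Quinn is a knave.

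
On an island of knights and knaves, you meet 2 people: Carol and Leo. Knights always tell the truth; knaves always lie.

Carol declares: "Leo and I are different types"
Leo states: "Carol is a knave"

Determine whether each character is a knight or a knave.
Carol is a knight.
Leo is a knave.

Verification:
- Carol (knight) says "Leo and I are different types" - this is TRUE because Carol is a knight and Leo is a knave.
- Leo (knave) says "Carol is a knave" - this is FALSE (a lie) because Carol is a knight.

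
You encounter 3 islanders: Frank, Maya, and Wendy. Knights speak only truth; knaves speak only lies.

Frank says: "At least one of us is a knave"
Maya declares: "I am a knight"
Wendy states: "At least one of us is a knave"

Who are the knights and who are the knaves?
Frank is a knight.
Maya is a knave.
Wendy is a knight.

Verification:
- Frank (knight) says "At least one of us is a knave" - this is TRUE because Maya is a knave.
- Maya (knave) says "I am a knight" - this is FALSE (a lie) because Maya is a knave.
- Wendy (knight) says "At least one of us is a knave" - this is TRUE because Maya is a knave.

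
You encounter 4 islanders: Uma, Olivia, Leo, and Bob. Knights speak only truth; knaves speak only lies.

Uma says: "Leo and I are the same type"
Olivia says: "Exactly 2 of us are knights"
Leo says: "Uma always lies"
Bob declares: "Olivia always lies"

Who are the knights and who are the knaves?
Uma is a knave.
Olivia is a knight.
Leo is a knight.
Bob is a knave.

Verification:
- Uma (knave) says "Leo and I are the same type" - this is FALSE (a lie) because Uma is a knave and Leo is a knight.
- Olivia (knight) says "Exactly 2 of us are knights" - this is TRUE because there are 2 knights.
- Leo (knight) says "Uma always lies" - this is TRUE because Uma is a knave.
- Bob (knave) says "Olivia always lies" - this is FALSE (a lie) because Olivia is a knight.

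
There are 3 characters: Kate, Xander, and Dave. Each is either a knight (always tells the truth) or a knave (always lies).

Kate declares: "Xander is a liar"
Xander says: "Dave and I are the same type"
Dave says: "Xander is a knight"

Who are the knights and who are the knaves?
Kate is a knave.
Xander is a knight.
Dave is a knight.

Verification:
- Kate (knave) says "Xander is a liar" - this is FALSE (a lie) because Xander is a knight.
- Xander (knight) says "Dave and I are the same type" - this is TRUE because Xander is a knight and Dave is a knight.
- Dave (knight) says "Xander is a knight" - this is TRUE because Xander is a knight.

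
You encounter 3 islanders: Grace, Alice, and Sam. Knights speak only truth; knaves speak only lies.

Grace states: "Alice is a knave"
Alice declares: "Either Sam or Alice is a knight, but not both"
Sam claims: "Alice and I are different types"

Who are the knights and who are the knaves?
Grace is a knight.
Alice is a knave.
Sam is a knave.

Verification:
- Grace (knight) says "Alice is a knave" - this is TRUE because Alice is a knave.
- Alice (knave) says "Either Sam or Alice is a knight, but not both" - this is FALSE (a lie) because Sam is a knave and Alice is a knave.
- Sam (knave) says "Alice and I are different types" - this is FALSE (a lie) because Sam is a knave and Alice is a knave.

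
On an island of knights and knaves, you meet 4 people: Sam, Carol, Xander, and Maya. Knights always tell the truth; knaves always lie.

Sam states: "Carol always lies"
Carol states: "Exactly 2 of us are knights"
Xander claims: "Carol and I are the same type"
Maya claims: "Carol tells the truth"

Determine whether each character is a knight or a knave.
Sam is a knave.
Carol is a knight.
Xander is a knave.
Maya is a knight.

Verification:
- Sam (knave) says "Carol always lies" - this is FALSE (a lie) because Carol is a knight.
- Carol (knight) says "Exactly 2 of us are knights" - this is TRUE because there are 2 knights.
- Xander (knave) says "Carol and I are the same type" - this is FALSE (a lie) because Xander is a knave and Carol is a knight.
- Maya (knight) says "Carol tells the truth" - this is TRUE because Carol is a knight.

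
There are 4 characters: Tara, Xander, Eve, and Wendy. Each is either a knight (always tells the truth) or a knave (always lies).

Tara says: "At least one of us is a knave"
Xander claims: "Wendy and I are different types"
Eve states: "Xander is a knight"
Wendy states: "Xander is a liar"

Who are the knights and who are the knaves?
Tara is a knight.
Xander is a knight.
Eve is a knight.
Wendy is a knave.

Verification:
- Tara (knight) says "At least one of us is a knave" - this is TRUE because Wendy is a knave.
- Xander (knight) says "Wendy and I are different types" - this is TRUE because Xander is a knight and Wendy is a knave.
- Eve (knight) says "Xander is a knight" - this is TRUE because Xander is a knight.
- Wendy (knave) says "Xander is a liar" - this is FALSE (a lie) because Xander is a knight.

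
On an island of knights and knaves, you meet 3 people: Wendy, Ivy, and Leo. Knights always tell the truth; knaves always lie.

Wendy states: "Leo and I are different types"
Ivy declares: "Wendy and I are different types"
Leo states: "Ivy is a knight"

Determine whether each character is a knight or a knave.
Wendy is a knave.
Ivy is a knave.
Leo is a knave.

Verification:
- Wendy (knave) says "Leo and I are different types" - this is FALSE (a lie) because Wendy is a knave and Leo is a knave.
- Ivy (knave) says "Wendy and I are different types" - this is FALSE (a lie) because Ivy is a knave and Wendy is a knave.
- Leo (knave) says "Ivy is a knight" - this is FALSE (a lie) because Ivy is a knave.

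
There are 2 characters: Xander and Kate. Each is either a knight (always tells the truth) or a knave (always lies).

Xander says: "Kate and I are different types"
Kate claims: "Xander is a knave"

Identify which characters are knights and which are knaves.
Xander is a knight.
Kate is a knave.

Verification:
- Xander (knight) says "Kate and I are different types" - this is TRUE because Xander is a knight and Kate is a knave.
- Kate (knave) says "Xander is a knave" - this is FALSE (a lie) because Xander is a knight.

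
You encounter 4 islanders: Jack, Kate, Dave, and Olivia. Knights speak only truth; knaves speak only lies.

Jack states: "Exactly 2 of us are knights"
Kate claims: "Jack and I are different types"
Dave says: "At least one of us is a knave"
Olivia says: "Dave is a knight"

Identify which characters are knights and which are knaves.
Jack is a knave.
Kate is a knight.
Dave is a knight.
Olivia is a knight.

Verification:
- Jack (knave) says "Exactly 2 of us are knights" - this is FALSE (a lie) because there are 3 knights.
- Kate (knight) says "Jack and I are different types" - this is TRUE because Kate is a knight and Jack is a knave.
- Dave (knight) says "At least one of us is a knave" - this is TRUE because Jack is a knave.
- Olivia (knight) says "Dave is a knight" - this is TRUE because Dave is a knight.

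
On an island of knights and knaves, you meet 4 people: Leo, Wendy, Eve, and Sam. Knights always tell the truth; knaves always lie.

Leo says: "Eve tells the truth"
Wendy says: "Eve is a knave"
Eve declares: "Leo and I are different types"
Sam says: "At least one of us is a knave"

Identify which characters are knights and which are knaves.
Leo is a knave.
Wendy is a knight.
Eve is a knave.
Sam is a knight.

Verification:
- Leo (knave) says "Eve tells the truth" - this is FALSE (a lie) because Eve is a knave.
- Wendy (knight) says "Eve is a knave" - this is TRUE because Eve is a knave.
- Eve (knave) says "Leo and I are different types" - this is FALSE (a lie) because Eve is a knave and Leo is a knave.
- Sam (knight) says "At least one of us is a knave" - this is TRUE because Leo and Eve are knaves.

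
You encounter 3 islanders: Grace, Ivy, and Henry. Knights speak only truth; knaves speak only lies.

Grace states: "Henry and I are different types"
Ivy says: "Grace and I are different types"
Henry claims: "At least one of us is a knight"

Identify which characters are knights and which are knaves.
Grace is a knave.
Ivy is a knave.
Henry is a knave.

Verification:
- Grace (knave) says "Henry and I are different types" - this is FALSE (a lie) because Grace is a knave and Henry is a knave.
- Ivy (knave) says "Grace and I are different types" - this is FALSE (a lie) because Ivy is a knave and Grace is a knave.
- Henry (knave) says "At least one of us is a knight" - this is FALSE (a lie) because no one is a knight.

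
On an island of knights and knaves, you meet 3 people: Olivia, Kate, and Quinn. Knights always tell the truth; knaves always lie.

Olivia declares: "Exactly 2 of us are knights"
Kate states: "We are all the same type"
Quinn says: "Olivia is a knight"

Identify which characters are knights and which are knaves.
Olivia is a knight.
Kate is a knave.
Quinn is a knight.

Verification:
- Olivia (knight) says "Exactly 2 of us are knights" - this is TRUE because there are 2 knights.
- Kate (knave) says "We are all the same type" - this is FALSE (a lie) because Olivia and Quinn are knights and Kate is a knave.
- Quinn (knight) says "Olivia is a knight" - this is TRUE because Olivia is a knight.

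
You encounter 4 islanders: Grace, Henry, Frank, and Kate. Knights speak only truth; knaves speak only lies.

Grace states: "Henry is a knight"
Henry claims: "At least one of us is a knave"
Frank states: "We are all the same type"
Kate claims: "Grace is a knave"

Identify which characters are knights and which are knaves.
Grace is a knight.
Henry is a knight.
Frank is a knave.
Kate is a knave.

Verification:
- Grace (knight) says "Henry is a knight" - this is TRUE because Henry is a knight.
- Henry (knight) says "At least one of us is a knave" - this is TRUE because Frank and Kate are knaves.
- Frank (knave) says "We are all the same type" - this is FALSE (a lie) because Grace and Henry are knights and Frank and Kate are knaves.
- Kate (knave) says "Grace is a knave" - this is FALSE (a lie) because Grace is a knight.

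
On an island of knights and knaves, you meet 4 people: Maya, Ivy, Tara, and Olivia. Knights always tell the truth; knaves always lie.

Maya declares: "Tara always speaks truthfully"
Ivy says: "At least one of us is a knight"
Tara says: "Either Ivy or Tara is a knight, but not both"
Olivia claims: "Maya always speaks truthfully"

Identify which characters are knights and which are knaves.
Maya is a knave.
Ivy is a knave.
Tara is a knave.
Olivia is a knave.

Verification:
- Maya (knave) says "Tara always speaks truthfully" - this is FALSE (a lie) because Tara is a knave.
- Ivy (knave) says "At least one of us is a knight" - this is FALSE (a lie) because no one is a knight.
- Tara (knave) says "Either Ivy or Tara is a knight, but not both" - this is FALSE (a lie) because Ivy is a knave and Tara is a knave.
- Olivia (knave) says "Maya always speaks truthfully" - this is FALSE (a lie) because Maya is a knave.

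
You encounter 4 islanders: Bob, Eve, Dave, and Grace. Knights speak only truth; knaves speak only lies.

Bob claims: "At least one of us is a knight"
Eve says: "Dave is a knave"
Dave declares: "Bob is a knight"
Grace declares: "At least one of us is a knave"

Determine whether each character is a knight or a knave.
Bob is a knight.
Eve is a knave.
Dave is a knight.
Grace is a knight.

Verification:
- Bob (knight) says "At least one of us is a knight" - this is TRUE because Bob, Dave, and Grace are knights.
- Eve (knave) says "Dave is a knave" - this is FALSE (a lie) because Dave is a knight.
- Dave (knight) says "Bob is a knight" - this is TRUE because Bob is a knight.
- Grace (knight) says "At least one of us is a knave" - this is TRUE because Eve is a knave.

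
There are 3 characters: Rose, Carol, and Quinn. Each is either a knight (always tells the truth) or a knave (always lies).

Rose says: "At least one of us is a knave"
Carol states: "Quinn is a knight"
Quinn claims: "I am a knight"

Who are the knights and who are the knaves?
Rose is a knight.
Carol is a knave.
Quinn is a knave.

Verification:
- Rose (knight) says "At least one of us is a knave" - this is TRUE because Carol and Quinn are knaves.
- Carol (knave) says "Quinn is a knight" - this is FALSE (a lie) because Quinn is a knave.
- Quinn (knave) says "I am a knight" - this is FALSE (a lie) because Quinn is a knave.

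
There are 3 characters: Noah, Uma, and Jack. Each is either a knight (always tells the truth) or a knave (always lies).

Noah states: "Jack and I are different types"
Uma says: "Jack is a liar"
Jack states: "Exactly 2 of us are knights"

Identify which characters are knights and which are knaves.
Noah is a knave.
Uma is a knight.
Jack is a knave.

Verification:
- Noah (knave) says "Jack and I are different types" - this is FALSE (a lie) because Noah is a knave and Jack is a knave.
- Uma (knight) says "Jack is a liar" - this is TRUE because Jack is a knave.
- Jack (knave) says "Exactly 2 of us are knights" - this is FALSE (a lie) because there are 1 knights.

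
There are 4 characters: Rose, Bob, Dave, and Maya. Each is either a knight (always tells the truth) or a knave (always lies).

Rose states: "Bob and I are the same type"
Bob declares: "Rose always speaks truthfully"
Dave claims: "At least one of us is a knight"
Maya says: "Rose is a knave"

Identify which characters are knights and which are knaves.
Rose is a knight.
Bob is a knight.
Dave is a knight.
Maya is a knave.

Verification:
- Rose (knight) says "Bob and I are the same type" - this is TRUE because Rose is a knight and Bob is a knight.
- Bob (knight) says "Rose always speaks truthfully" - this is TRUE because Rose is a knight.
- Dave (knight) says "At least one of us is a knight" - this is TRUE because Rose, Bob, and Dave are knights.
- Maya (knave) says "Rose is a knave" - this is FALSE (a lie) because Rose is a knight.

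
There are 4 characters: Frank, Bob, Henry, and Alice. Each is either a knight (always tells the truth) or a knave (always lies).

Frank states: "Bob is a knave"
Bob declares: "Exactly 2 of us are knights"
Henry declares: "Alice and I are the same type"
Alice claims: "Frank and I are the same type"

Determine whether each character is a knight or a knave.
Frank is a knight.
Bob is a knave.
Henry is a knight.
Alice is a knight.

Verification:
- Frank (knight) says "Bob is a knave" - this is TRUE because Bob is a knave.
- Bob (knave) says "Exactly 2 of us are knights" - this is FALSE (a lie) because there are 3 knights.
- Henry (knight) says "Alice and I are the same type" - this is TRUE because Henry is a knight and Alice is a knight.
- Alice (knight) says "Frank and I are the same type" - this is TRUE because Alice is a knight and Frank is a knight.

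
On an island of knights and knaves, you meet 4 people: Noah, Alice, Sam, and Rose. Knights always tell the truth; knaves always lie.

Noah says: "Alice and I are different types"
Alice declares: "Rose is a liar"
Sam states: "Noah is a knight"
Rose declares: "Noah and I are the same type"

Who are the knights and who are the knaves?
Noah is a knight.
Alice is a knave.
Sam is a knight.
Rose is a knight.

Verification:
- Noah (knight) says "Alice and I are different types" - this is TRUE because Noah is a knight and Alice is a knave.
- Alice (knave) says "Rose is a liar" - this is FALSE (a lie) because Rose is a knight.
- Sam (knight) says "Noah is a knight" - this is TRUE because Noah is a knight.
- Rose (knight) says "Noah and I are the same type" - this is TRUE because Rose is a knight and Noah is a knight.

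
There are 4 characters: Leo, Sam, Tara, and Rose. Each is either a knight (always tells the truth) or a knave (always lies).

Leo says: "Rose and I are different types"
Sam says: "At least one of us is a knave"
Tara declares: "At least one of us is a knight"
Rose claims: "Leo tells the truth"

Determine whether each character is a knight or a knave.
Leo is a knave.
Sam is a knight.
Tara is a knight.
Rose is a knave.

Verification:
- Leo (knave) says "Rose and I are different types" - this is FALSE (a lie) because Leo is a knave and Rose is a knave.
- Sam (knight) says "At least one of us is a knave" - this is TRUE because Leo and Rose are knaves.
- Tara (knight) says "At least one of us is a knight" - this is TRUE because Sam and Tara are knights.
- Rose (knave) says "Leo tells the truth" - this is FALSE (a lie) because Leo is a knave.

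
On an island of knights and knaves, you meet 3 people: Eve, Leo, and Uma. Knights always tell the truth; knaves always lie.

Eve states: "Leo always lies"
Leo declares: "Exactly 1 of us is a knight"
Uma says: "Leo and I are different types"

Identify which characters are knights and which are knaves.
Eve is a knight.
Leo is a knave.
Uma is a knight.

Verification:
- Eve (knight) says "Leo always lies" - this is TRUE because Leo is a knave.
- Leo (knave) says "Exactly 1 of us is a knight" - this is FALSE (a lie) because there are 2 knights.
- Uma (knight) says "Leo and I are different types" - this is TRUE because Uma is a knight and Leo is a knave.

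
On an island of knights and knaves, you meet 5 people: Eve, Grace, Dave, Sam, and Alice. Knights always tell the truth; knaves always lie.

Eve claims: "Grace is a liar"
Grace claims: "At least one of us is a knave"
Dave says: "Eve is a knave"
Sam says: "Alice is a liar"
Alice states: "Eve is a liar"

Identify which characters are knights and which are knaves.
Eve is a knave.
Grace is a knight.
Dave is a knight.
Sam is a knave.
Alice is a knight.

Verification:
- Eve (knave) says "Grace is a liar" - this is FALSE (a lie) because Grace is a knight.
- Grace (knight) says "At least one of us is a knave" - this is TRUE because Eve and Sam are knaves.
- Dave (knight) says "Eve is a knave" - this is TRUE because Eve is a knave.
- Sam (knave) says "Alice is a liar" - this is FALSE (a lie) because Alice is a knight.
- Alice (knight) says "Eve is a liar" - this is TRUE because Eve is a knave.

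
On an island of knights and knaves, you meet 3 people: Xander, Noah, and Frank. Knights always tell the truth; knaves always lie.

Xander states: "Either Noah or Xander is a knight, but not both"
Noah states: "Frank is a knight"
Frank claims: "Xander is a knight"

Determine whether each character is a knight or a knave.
Xander is a knave.
Noah is a knave.
Frank is a knave.

Verification:
- Xander (knave) says "Either Noah or Xander is a knight, but not both" - this is FALSE (a lie) because Noah is a knave and Xander is a knave.
- Noah (knave) says "Frank is a knight" - this is FALSE (a lie) because Frank is a knave.
- Frank (knave) says "Xander is a knight" - this is FALSE (a lie) because Xander is a knave.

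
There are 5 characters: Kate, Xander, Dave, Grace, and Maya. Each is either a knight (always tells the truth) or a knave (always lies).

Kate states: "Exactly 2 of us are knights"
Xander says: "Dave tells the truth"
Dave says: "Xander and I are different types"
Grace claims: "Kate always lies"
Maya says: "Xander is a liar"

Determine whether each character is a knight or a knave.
Kate is a knight.
Xander is a knave.
Dave is a knave.
Grace is a knave.
Maya is a knight.

Verification:
- Kate (knight) says "Exactly 2 of us are knights" - this is TRUE because there are 2 knights.
- Xander (knave) says "Dave tells the truth" - this is FALSE (a lie) because Dave is a knave.
- Dave (knave) says "Xander and I are different types" - this is FALSE (a lie) because Dave is a knave and Xander is a knave.
- Grace (knave) says "Kate always lies" - this is FALSE (a lie) because Kate is a knight.
- Maya (knight) says "Xander is a liar" - this is TRUE because Xander is a knave.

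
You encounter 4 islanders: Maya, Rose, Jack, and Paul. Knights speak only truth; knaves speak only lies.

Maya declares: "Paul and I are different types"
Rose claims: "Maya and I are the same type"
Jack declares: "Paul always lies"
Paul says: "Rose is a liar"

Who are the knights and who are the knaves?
Maya is a knight.
Rose is a knight.
Jack is a knight.
Paul is a knave.

Verification:
- Maya (knight) says "Paul and I are different types" - this is TRUE because Maya is a knight and Paul is a knave.
- Rose (knight) says "Maya and I are the same type" - this is TRUE because Rose is a knight and Maya is a knight.
- Jack (knight) says "Paul always lies" - this is TRUE because Paul is a knave.
- Paul (knave) says "Rose is a liar" - this is FALSE (a lie) because Rose is a knight.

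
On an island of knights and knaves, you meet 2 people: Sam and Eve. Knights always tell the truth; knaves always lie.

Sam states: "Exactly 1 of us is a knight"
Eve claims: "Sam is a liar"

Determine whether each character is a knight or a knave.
Sam is a knight.
Eve is a knave.

Verification:
- Sam (knight) says "Exactly 1 of us is a knight" - this is TRUE because there are 1 knights.
- Eve (knave) says "Sam is a liar" - this is FALSE (a lie) because Sam is a knight.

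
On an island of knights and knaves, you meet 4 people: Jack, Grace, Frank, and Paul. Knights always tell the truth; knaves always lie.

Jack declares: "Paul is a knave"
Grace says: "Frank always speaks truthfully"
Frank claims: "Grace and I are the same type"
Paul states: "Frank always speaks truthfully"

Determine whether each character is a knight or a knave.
Jack is a knave.
Grace is a knight.
Frank is a knight.
Paul is a knight.

Verification:
- Jack (knave) says "Paul is a knave" - this is FALSE (a lie) because Paul is a knight.
- Grace (knight) says "Frank always speaks truthfully" - this is TRUE because Frank is a knight.
- Frank (knight) says "Grace and I are the same type" - this is TRUE because Frank is a knight and Grace is a knight.
- Paul (knight) says "Frank always speaks truthfully" - this is TRUE because Frank is a knight.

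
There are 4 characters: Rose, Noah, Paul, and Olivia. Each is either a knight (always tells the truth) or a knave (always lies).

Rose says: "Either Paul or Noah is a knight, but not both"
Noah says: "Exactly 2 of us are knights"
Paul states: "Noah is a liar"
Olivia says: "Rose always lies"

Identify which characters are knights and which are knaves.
Rose is a knight.
Noah is a knight.
Paul is a knave.
Olivia is a knave.

Verification:
- Rose (knight) says "Either Paul or Noah is a knight, but not both" - this is TRUE because Paul is a knave and Noah is a knight.
- Noah (knight) says "Exactly 2 of us are knights" - this is TRUE because there are 2 knights.
- Paul (knave) says "Noah is a liar" - this is FALSE (a lie) because Noah is a knight.
- Olivia (knave) says "Rose always lies" - this is FALSE (a lie) because Rose is a knight.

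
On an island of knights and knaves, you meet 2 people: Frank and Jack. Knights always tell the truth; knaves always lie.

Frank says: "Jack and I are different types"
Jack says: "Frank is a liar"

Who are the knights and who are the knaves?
Frank is a knight.
Jack is a knave.

Verification:
- Frank (knight) says "Jack and I are different types" - this is TRUE because Frank is a knight and Jack is a knave.
- Jack (knave) says "Frank is a liar" - this is FALSE (a lie) because Frank is a knight.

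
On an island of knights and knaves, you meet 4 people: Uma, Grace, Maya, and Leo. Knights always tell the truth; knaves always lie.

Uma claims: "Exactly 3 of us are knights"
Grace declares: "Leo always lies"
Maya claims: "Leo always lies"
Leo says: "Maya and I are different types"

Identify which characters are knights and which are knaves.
Uma is a knave.
Grace is a knave.
Maya is a knave.
Leo is a knight.

Verification:
- Uma (knave) says "Exactly 3 of us are knights" - this is FALSE (a lie) because there are 1 knights.
- Grace (knave) says "Leo always lies" - this is FALSE (a lie) because Leo is a knight.
- Maya (knave) says "Leo always lies" - this is FALSE (a lie) because Leo is a knight.
- Leo (knight) says "Maya and I are different types" - this is TRUE because Leo is a knight and Maya is a knave.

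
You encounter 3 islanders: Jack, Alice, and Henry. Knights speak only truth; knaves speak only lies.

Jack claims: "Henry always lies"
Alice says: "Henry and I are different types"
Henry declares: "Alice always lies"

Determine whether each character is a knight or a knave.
Jack is a knight.
Alice is a knight.
Henry is a knave.

Verification:
- Jack (knight) says "Henry always lies" - this is TRUE because Henry is a knave.
- Alice (knight) says "Henry and I are different types" - this is TRUE because Alice is a knight and Henry is a knave.
- Henry (knave) says "Alice always lies" - this is FALSE (a lie) because Alice is a knight.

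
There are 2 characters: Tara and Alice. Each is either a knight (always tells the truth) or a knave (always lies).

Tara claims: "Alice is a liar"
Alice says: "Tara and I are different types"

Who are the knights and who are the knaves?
Tara is a knave.
Alice is a knight.

Verification:
- Tara (knave) says "Alice is a liar" - this is FALSE (a lie) because Alice is a knight.
- Alice (knight) says "Tara and I are different types" - this is TRUE because Alice is a knight and Tara is a knave.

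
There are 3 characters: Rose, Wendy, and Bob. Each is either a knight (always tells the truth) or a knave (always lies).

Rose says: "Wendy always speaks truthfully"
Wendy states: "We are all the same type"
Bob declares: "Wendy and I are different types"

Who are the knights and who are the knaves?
Rose is a knave.
Wendy is a knave.
Bob is a knight.

Verification:
- Rose (knave) says "Wendy always speaks truthfully" - this is FALSE (a lie) because Wendy is a knave.
- Wendy (knave) says "We are all the same type" - this is FALSE (a lie) because Bob is a knight and Rose and Wendy are knaves.
- Bob (knight) says "Wendy and I are different types" - this is TRUE because Bob is a knight and Wendy is a knave.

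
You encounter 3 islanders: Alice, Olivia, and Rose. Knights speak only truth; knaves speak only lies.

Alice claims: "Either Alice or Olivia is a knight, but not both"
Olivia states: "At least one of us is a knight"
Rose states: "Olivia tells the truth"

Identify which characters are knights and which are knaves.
Alice is a knave.
Olivia is a knave.
Rose is a knave.

Verification:
- Alice (knave) says "Either Alice or Olivia is a knight, but not both" - this is FALSE (a lie) because Alice is a knave and Olivia is a knave.
- Olivia (knave) says "At least one of us is a knight" - this is FALSE (a lie) because no one is a knight.
- Rose (knave) says "Olivia tells the truth" - this is FALSE (a lie) because Olivia is a knave.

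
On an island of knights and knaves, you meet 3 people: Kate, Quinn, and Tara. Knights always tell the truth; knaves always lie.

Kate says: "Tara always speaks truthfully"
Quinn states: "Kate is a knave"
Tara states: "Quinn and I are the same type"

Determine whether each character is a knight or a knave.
Kate is a knave.
Quinn is a knight.
Tara is a knave.

Verification:
- Kate (knave) says "Tara always speaks truthfully" - this is FALSE (a lie) because Tara is a knave.
- Quinn (knight) says "Kate is a knave" - this is TRUE because Kate is a knave.
- Tara (knave) says "Quinn and I are the same type" - this is FALSE (a lie) because Tara is a knave and Quinn is a knight.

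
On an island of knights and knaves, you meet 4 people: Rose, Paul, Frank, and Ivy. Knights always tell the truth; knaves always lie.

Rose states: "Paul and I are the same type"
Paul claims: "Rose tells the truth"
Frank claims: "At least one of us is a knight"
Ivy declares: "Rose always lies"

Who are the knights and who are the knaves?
Rose is a knight.
Paul is a knight.
Frank is a knight.
Ivy is a knave.

Verification:
- Rose (knight) says "Paul and I are the same type" - this is TRUE because Rose is a knight and Paul is a knight.
- Paul (knight) says "Rose tells the truth" - this is TRUE because Rose is a knight.
- Frank (knight) says "At least one of us is a knight" - this is TRUE because Rose, Paul, and Frank are knights.
- Ivy (knave) says "Rose always lies" - this is FALSE (a lie) because Rose is a knight.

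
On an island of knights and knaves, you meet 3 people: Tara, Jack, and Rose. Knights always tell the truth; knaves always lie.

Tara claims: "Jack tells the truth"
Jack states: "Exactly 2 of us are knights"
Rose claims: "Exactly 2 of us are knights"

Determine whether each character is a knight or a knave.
Tara is a knave.
Jack is a knave.
Rose is a knave.

Verification:
- Tara (knave) says "Jack tells the truth" - this is FALSE (a lie) because Jack is a knave.
- Jack (knave) says "Exactly 2 of us are knights" - this is FALSE (a lie) because there are 0 knights.
- Rose (knave) says "Exactly 2 of us are knights" - this is FALSE (a lie) because there are 0 knights.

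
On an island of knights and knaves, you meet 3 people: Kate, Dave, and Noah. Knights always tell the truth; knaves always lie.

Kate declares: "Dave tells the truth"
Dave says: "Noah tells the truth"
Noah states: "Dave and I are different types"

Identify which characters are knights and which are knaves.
Kate is a knave.
Dave is a knave.
Noah is a knave.

Verification:
- Kate (knave) says "Dave tells the truth" - this is FALSE (a lie) because Dave is a knave.
- Dave (knave) says "Noah tells the truth" - this is FALSE (a lie) because Noah is a knave.
- Noah (knave) says "Dave and I are different types" - this is FALSE (a lie) because Noah is a knave and Dave is a knave.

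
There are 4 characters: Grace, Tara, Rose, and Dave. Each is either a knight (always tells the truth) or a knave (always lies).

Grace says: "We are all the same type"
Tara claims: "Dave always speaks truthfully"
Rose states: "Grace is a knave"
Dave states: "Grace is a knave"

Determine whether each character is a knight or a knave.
Grace is a knave.
Tara is a knight.
Rose is a knight.
Dave is a knight.

Verification:
- Grace (knave) says "We are all the same type" - this is FALSE (a lie) because Tara, Rose, and Dave are knights and Grace is a knave.
- Tara (knight) says "Dave always speaks truthfully" - this is TRUE because Dave is a knight.
- Rose (knight) says "Grace is a knave" - this is TRUE because Grace is a knave.
- Dave (knight) says "Grace is a knave" - this is TRUE because Grace is a knave.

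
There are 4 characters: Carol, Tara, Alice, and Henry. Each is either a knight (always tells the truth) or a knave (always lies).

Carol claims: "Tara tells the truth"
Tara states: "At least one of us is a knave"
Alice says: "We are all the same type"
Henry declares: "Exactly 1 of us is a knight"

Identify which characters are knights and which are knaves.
Carol is a knight.
Tara is a knight.
Alice is a knave.
Henry is a knave.

Verification:
- Carol (knight) says "Tara tells the truth" - this is TRUE because Tara is a knight.
- Tara (knight) says "At least one of us is a knave" - this is TRUE because Alice and Henry are knaves.
- Alice (knave) says "We are all the same type" - this is FALSE (a lie) because Carol and Tara are knights and Alice and Henry are knaves.
- Henry (knave) says "Exactly 1 of us is a knight" - this is FALSE (a lie) because there are 2 knights.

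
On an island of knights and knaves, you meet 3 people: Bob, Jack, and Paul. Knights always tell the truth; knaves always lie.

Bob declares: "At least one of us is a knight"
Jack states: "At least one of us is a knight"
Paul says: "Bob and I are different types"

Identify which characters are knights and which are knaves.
Bob is a knave.
Jack is a knave.
Paul is a knave.

Verification:
- Bob (knave) says "At least one of us is a knight" - this is FALSE (a lie) because no one is a knight.
- Jack (knave) says "At least one of us is a knight" - this is FALSE (a lie) because no one is a knight.
- Paul (knave) says "Bob and I are different types" - this is FALSE (a lie) because Paul is a knave and Bob is a knave.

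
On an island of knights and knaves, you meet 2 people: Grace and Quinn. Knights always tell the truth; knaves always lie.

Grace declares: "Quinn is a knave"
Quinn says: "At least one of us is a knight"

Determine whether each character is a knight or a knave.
Grace is a knave.
Quinn is a knight.

Verification:
- Grace (knave) says "Quinn is a knave" - this is FALSE (a lie) because Quinn is a knight.
- Quinn (knight) says "At least one of us is a knight" - this is TRUE because Quinn is a knight.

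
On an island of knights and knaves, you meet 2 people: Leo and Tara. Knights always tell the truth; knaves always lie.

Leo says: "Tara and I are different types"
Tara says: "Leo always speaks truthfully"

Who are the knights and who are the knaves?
Leo is a knave.
Tara is a knave.

Verification:
- Leo (knave) says "Tara and I are different types" - this is FALSE (a lie) because Leo is a knave and Tara is a knave.
- Tara (knave) says "Leo always speaks truthfully" - this is FALSE (a lie) because Leo is a knave.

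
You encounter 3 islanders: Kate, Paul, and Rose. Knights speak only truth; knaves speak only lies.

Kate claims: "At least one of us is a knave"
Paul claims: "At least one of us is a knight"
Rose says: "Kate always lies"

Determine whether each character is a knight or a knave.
Kate is a knight.
Paul is a knight.
Rose is a knave.

Verification:
- Kate (knight) says "At least one of us is a knave" - this is TRUE because Rose is a knave.
- Paul (knight) says "At least one of us is a knight" - this is TRUE because Kate and Paul are knights.
- Rose (knave) says "Kate always lies" - this is FALSE (a lie) because Kate is a knight.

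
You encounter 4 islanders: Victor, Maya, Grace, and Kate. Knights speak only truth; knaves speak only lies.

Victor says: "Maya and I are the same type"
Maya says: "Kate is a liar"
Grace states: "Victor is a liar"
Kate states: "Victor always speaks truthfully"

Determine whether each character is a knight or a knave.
Victor is a knave.
Maya is a knight.
Grace is a knight.
Kate is a knave.

Verification:
- Victor (knave) says "Maya and I are the same type" - this is FALSE (a lie) because Victor is a knave and Maya is a knight.
- Maya (knight) says "Kate is a liar" - this is TRUE because Kate is a knave.
- Grace (knight) says "Victor is a liar" - this is TRUE because Victor is a knave.
- Kate (knave) says "Victor always speaks truthfully" - this is FALSE (a lie) because Victor is a knave.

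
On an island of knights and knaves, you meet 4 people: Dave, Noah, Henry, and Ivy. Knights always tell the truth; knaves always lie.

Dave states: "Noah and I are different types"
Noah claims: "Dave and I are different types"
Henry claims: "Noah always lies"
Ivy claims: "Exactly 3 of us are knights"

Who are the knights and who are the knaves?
Dave is a knave.
Noah is a knave.
Henry is a knight.
Ivy is a knave.

Verification:
- Dave (knave) says "Noah and I are different types" - this is FALSE (a lie) because Dave is a knave and Noah is a knave.
- Noah (knave) says "Dave and I are different types" - this is FALSE (a lie) because Noah is a knave and Dave is a knave.
- Henry (knight) says "Noah always lies" - this is TRUE because Noah is a knave.
- Ivy (knave) says "Exactly 3 of us are knights" - this is FALSE (a lie) because there are 1 knights.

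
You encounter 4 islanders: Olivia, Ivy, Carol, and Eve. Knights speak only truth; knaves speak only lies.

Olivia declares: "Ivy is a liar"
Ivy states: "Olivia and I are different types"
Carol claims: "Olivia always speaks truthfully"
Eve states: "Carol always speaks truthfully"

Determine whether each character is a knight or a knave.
Olivia is a knave.
Ivy is a knight.
Carol is a knave.
Eve is a knave.

Verification:
- Olivia (knave) says "Ivy is a liar" - this is FALSE (a lie) because Ivy is a knight.
- Ivy (knight) says "Olivia and I are different types" - this is TRUE because Ivy is a knight and Olivia is a knave.
- Carol (knave) says "Olivia always speaks truthfully" - this is FALSE (a lie) because Olivia is a knave.
- Eve (knave) says "Carol always speaks truthfully" - this is FALSE (a lie) because Carol is a knave.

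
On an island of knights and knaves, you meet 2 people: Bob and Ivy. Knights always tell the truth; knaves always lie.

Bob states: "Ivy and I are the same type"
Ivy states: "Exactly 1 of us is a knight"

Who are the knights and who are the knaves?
Bob is a knave.
Ivy is a knight.

Verification:
- Bob (knave) says "Ivy and I are the same type" - this is FALSE (a lie) because Bob is a knave and Ivy is a knight.
- Ivy (knight) says "Exactly 1 of us is a knight" - this is TRUE because there are 1 knights.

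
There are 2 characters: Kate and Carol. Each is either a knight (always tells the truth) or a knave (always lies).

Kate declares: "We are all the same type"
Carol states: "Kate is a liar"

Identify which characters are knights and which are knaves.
Kate is a knave.
Carol is a knight.

Verification:
- Kate (knave) says "We are all the same type" - this is FALSE (a lie) because Carol is a knight and Kate is a knave.
- Carol (knight) says "Kate is a liar" - this is TRUE because Kate is a knave.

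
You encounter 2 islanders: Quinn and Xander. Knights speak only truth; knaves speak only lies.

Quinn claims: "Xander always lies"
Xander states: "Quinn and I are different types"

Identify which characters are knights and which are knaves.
Quinn is a knave.
Xander is a knight.

Verification:
- Quinn (knave) says "Xander always lies" - this is FALSE (a lie) because Xander is a knight.
- Xander (knight) says "Quinn and I are different types" - this is TRUE because Xander is a knight and Quinn is a knave.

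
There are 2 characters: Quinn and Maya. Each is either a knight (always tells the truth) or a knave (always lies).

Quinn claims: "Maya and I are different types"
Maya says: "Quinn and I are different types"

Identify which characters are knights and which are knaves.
Quinn is a knave.
Maya is a knave.

Verification:
- Quinn (knave) says "Maya and I are different types" - this is FALSE (a lie) because Quinn is a knave and Maya is a knave.
- Maya (knave) says "Quinn and I are different types" - this is FALSE (a lie) because Maya is a knave and Quinn is a knave.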